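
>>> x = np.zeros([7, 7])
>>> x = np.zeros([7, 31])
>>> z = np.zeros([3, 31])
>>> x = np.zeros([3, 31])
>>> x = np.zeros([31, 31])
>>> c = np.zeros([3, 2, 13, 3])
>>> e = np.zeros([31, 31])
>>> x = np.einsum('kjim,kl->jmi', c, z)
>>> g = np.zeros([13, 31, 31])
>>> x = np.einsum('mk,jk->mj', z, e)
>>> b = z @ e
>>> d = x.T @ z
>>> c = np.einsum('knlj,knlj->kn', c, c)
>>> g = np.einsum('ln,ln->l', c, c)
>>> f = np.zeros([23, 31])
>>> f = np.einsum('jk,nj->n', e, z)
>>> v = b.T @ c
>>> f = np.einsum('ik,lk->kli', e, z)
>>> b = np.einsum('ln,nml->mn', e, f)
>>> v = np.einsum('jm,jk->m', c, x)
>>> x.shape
(3, 31)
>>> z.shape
(3, 31)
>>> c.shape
(3, 2)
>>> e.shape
(31, 31)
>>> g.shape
(3,)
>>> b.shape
(3, 31)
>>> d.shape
(31, 31)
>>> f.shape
(31, 3, 31)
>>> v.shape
(2,)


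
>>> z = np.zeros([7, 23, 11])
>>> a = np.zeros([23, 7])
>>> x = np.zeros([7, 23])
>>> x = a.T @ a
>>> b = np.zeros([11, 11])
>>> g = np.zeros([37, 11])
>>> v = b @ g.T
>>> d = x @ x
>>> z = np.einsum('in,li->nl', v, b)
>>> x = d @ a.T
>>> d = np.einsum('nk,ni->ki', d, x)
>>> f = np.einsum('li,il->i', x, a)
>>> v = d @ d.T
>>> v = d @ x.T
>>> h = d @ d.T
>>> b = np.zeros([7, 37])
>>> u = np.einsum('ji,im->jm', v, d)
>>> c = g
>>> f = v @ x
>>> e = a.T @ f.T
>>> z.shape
(37, 11)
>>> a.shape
(23, 7)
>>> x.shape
(7, 23)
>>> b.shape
(7, 37)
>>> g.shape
(37, 11)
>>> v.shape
(7, 7)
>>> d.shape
(7, 23)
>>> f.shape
(7, 23)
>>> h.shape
(7, 7)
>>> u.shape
(7, 23)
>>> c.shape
(37, 11)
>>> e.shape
(7, 7)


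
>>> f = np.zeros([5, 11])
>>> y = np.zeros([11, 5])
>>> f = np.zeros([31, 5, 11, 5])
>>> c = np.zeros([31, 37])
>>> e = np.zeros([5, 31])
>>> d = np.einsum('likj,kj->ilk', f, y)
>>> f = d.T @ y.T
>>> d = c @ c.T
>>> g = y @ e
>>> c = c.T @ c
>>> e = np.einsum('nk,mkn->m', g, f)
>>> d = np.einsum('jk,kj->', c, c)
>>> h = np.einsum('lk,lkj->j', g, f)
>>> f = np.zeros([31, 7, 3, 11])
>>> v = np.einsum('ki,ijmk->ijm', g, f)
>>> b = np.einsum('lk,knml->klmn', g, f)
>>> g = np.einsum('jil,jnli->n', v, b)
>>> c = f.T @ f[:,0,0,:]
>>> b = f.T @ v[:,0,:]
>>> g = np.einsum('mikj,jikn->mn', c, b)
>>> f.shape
(31, 7, 3, 11)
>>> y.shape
(11, 5)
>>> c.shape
(11, 3, 7, 11)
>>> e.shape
(11,)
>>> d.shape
()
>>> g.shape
(11, 3)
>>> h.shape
(11,)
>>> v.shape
(31, 7, 3)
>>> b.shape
(11, 3, 7, 3)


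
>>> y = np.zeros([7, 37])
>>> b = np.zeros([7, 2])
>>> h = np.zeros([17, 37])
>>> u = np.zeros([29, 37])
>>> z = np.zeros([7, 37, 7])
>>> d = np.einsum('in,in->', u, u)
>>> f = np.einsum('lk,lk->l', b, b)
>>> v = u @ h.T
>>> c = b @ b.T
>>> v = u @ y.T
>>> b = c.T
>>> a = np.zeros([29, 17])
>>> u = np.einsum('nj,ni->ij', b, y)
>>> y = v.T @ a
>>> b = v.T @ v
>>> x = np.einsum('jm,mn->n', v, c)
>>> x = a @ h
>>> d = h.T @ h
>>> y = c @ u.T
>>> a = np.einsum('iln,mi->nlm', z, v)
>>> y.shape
(7, 37)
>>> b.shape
(7, 7)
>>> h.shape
(17, 37)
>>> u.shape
(37, 7)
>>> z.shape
(7, 37, 7)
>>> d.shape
(37, 37)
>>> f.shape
(7,)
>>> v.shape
(29, 7)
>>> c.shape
(7, 7)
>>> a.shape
(7, 37, 29)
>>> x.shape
(29, 37)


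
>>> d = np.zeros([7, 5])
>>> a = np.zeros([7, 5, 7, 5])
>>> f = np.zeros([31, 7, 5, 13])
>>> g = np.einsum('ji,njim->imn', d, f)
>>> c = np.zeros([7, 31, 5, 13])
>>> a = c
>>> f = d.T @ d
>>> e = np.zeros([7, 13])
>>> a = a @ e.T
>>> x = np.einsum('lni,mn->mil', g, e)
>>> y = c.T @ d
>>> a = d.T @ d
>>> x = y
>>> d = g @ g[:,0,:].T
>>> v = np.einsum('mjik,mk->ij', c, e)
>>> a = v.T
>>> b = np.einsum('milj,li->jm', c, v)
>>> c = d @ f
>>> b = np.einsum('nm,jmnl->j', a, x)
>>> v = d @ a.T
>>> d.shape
(5, 13, 5)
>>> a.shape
(31, 5)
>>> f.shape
(5, 5)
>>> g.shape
(5, 13, 31)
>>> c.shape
(5, 13, 5)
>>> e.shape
(7, 13)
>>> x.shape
(13, 5, 31, 5)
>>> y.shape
(13, 5, 31, 5)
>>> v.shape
(5, 13, 31)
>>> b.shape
(13,)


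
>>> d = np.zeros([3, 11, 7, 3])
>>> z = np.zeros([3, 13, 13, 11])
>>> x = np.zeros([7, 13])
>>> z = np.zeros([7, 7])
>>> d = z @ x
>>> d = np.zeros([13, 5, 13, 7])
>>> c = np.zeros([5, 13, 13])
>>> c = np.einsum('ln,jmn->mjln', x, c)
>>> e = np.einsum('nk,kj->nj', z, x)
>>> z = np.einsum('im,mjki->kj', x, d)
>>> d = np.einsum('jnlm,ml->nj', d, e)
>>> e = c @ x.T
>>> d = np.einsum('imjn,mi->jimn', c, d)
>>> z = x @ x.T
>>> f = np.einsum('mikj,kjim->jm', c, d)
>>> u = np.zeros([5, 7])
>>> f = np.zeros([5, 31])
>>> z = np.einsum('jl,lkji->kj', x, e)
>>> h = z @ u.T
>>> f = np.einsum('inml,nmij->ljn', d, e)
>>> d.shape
(7, 13, 5, 13)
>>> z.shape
(5, 7)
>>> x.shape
(7, 13)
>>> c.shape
(13, 5, 7, 13)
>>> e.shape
(13, 5, 7, 7)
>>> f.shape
(13, 7, 13)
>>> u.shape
(5, 7)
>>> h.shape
(5, 5)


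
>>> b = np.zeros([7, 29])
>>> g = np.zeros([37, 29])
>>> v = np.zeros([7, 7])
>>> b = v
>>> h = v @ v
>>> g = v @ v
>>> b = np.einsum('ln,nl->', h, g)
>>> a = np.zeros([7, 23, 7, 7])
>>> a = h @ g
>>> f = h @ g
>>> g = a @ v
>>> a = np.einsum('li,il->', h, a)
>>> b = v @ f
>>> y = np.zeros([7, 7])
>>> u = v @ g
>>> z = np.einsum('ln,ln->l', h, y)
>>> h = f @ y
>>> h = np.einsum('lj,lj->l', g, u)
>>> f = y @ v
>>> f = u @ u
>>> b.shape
(7, 7)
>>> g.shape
(7, 7)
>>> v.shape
(7, 7)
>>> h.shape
(7,)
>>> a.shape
()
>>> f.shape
(7, 7)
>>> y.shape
(7, 7)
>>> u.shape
(7, 7)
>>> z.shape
(7,)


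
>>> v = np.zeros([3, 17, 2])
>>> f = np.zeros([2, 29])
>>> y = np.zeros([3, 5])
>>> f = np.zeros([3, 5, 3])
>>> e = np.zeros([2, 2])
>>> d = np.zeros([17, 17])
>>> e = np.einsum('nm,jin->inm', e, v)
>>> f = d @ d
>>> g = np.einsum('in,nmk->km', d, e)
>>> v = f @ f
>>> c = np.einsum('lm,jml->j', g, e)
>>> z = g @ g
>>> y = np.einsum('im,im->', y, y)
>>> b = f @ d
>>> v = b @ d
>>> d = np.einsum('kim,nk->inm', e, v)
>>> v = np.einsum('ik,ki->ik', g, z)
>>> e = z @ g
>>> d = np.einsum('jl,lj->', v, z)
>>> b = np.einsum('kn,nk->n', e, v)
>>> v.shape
(2, 2)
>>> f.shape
(17, 17)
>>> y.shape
()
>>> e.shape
(2, 2)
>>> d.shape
()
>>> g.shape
(2, 2)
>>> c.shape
(17,)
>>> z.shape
(2, 2)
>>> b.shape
(2,)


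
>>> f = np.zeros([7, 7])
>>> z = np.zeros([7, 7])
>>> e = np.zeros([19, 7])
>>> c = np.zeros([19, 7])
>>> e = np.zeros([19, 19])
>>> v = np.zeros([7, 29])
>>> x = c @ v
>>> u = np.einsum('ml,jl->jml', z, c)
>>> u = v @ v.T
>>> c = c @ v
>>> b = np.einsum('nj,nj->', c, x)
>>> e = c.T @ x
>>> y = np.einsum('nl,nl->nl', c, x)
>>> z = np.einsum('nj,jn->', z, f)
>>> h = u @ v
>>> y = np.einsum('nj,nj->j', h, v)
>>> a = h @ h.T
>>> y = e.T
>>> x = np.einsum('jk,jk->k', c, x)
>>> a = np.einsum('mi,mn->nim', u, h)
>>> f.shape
(7, 7)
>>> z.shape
()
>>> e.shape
(29, 29)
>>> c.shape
(19, 29)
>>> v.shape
(7, 29)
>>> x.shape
(29,)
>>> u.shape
(7, 7)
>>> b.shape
()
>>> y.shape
(29, 29)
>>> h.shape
(7, 29)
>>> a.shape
(29, 7, 7)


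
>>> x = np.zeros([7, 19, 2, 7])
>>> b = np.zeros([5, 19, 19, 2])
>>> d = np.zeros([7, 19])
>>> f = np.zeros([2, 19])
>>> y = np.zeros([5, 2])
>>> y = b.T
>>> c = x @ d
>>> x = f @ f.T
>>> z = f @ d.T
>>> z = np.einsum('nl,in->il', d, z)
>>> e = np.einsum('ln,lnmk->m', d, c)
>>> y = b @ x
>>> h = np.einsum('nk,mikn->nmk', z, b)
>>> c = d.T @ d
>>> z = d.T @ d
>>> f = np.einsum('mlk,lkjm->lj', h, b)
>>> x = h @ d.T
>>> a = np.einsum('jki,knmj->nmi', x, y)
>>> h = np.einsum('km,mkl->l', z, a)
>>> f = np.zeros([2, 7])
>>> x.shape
(2, 5, 7)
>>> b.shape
(5, 19, 19, 2)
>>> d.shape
(7, 19)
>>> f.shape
(2, 7)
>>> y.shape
(5, 19, 19, 2)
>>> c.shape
(19, 19)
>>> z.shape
(19, 19)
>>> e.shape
(2,)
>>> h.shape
(7,)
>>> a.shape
(19, 19, 7)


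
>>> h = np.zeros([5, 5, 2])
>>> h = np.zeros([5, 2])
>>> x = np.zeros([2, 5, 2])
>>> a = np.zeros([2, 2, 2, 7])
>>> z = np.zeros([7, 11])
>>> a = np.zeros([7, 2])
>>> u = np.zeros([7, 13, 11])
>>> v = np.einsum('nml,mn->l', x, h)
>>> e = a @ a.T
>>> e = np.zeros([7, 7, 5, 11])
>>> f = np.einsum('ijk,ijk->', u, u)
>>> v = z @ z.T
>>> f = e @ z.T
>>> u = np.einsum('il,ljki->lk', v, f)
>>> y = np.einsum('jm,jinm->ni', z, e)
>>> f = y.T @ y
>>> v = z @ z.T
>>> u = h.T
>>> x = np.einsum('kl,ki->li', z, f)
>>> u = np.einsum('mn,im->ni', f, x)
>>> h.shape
(5, 2)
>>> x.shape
(11, 7)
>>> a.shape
(7, 2)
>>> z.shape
(7, 11)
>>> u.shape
(7, 11)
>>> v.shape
(7, 7)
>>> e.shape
(7, 7, 5, 11)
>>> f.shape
(7, 7)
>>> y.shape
(5, 7)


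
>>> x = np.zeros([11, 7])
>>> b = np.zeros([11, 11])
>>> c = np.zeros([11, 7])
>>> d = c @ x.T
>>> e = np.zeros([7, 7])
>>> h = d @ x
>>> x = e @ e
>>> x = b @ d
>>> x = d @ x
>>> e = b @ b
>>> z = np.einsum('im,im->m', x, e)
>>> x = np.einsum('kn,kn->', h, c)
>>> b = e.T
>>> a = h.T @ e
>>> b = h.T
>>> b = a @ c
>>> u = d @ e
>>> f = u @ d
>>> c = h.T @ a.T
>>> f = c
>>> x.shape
()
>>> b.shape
(7, 7)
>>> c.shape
(7, 7)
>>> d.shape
(11, 11)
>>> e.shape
(11, 11)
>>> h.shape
(11, 7)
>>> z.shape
(11,)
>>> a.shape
(7, 11)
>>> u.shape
(11, 11)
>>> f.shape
(7, 7)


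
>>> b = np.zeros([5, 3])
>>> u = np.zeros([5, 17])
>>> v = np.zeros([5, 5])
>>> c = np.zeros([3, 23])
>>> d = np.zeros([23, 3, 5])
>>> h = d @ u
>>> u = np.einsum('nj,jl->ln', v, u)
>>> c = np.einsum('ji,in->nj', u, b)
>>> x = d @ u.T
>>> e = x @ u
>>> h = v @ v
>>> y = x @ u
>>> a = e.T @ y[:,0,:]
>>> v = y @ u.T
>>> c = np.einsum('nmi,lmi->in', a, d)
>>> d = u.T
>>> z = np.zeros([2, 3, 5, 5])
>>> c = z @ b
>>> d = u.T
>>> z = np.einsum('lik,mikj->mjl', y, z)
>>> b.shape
(5, 3)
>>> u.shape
(17, 5)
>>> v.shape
(23, 3, 17)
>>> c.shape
(2, 3, 5, 3)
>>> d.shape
(5, 17)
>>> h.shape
(5, 5)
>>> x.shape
(23, 3, 17)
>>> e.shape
(23, 3, 5)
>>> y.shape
(23, 3, 5)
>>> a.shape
(5, 3, 5)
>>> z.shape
(2, 5, 23)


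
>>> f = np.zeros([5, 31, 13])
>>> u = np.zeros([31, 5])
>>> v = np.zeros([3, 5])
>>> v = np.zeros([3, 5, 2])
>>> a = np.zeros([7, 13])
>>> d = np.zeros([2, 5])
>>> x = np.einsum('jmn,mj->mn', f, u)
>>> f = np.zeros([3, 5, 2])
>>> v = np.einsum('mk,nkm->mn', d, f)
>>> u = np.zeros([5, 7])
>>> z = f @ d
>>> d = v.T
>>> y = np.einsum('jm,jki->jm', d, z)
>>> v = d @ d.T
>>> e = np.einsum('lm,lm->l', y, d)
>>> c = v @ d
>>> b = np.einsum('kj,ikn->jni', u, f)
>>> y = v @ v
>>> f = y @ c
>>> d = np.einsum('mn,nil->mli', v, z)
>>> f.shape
(3, 2)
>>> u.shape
(5, 7)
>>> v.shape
(3, 3)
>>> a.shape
(7, 13)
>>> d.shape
(3, 5, 5)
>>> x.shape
(31, 13)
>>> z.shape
(3, 5, 5)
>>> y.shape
(3, 3)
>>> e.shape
(3,)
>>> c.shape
(3, 2)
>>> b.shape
(7, 2, 3)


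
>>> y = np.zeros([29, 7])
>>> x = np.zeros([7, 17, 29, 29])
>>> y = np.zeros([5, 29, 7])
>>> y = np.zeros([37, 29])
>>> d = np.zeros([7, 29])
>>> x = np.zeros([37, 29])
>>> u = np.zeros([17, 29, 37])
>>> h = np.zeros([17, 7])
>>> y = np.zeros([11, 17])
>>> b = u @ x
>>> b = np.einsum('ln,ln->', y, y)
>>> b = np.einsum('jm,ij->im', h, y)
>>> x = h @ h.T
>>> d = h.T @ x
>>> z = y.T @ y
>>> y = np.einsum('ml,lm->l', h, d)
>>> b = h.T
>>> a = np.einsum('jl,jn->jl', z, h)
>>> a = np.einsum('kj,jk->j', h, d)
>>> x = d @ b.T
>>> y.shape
(7,)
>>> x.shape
(7, 7)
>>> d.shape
(7, 17)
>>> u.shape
(17, 29, 37)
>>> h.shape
(17, 7)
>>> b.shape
(7, 17)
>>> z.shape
(17, 17)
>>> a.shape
(7,)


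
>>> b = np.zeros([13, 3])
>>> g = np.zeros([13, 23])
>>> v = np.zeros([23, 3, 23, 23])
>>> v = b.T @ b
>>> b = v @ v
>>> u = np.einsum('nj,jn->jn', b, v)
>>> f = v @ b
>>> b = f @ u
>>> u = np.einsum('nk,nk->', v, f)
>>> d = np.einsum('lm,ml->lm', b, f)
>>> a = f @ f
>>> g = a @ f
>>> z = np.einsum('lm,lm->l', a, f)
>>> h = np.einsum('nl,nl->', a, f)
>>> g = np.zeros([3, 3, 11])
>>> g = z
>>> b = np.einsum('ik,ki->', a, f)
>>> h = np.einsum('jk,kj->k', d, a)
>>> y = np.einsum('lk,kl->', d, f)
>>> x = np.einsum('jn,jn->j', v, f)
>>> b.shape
()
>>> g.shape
(3,)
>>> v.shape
(3, 3)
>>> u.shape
()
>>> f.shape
(3, 3)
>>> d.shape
(3, 3)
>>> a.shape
(3, 3)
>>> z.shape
(3,)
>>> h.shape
(3,)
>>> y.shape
()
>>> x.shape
(3,)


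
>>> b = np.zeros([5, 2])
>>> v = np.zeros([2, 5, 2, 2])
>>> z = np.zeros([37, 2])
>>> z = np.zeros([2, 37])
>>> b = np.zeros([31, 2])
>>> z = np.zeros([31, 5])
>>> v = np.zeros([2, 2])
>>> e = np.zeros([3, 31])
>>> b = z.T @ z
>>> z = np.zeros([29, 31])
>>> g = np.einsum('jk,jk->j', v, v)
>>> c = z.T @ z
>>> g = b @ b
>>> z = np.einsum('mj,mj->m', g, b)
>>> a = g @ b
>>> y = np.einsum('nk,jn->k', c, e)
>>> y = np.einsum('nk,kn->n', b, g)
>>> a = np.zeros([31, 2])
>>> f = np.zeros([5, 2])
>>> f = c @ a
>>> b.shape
(5, 5)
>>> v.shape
(2, 2)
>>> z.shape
(5,)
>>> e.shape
(3, 31)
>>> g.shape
(5, 5)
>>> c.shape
(31, 31)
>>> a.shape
(31, 2)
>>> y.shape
(5,)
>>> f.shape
(31, 2)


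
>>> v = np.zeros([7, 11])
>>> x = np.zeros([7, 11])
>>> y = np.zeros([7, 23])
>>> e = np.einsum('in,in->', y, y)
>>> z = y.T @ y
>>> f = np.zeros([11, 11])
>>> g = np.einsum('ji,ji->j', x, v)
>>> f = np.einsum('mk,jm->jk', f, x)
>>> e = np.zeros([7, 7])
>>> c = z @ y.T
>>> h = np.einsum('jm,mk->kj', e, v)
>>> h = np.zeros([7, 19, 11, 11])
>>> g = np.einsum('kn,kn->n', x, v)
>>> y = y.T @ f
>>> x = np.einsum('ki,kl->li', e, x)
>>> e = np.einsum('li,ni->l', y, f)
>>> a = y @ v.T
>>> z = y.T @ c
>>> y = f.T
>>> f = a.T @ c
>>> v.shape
(7, 11)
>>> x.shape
(11, 7)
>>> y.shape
(11, 7)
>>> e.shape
(23,)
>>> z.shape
(11, 7)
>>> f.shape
(7, 7)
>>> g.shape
(11,)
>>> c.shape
(23, 7)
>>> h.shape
(7, 19, 11, 11)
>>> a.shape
(23, 7)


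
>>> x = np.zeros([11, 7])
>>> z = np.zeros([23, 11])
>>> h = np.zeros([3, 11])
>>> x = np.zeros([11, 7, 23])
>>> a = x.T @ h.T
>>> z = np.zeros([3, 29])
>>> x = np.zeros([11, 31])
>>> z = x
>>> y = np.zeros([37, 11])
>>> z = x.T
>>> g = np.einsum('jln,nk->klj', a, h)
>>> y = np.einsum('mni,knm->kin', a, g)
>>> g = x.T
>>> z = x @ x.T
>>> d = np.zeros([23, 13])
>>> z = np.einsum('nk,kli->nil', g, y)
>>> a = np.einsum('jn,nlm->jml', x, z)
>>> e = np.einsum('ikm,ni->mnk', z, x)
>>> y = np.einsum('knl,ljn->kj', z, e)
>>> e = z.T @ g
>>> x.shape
(11, 31)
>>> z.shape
(31, 7, 3)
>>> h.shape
(3, 11)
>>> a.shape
(11, 3, 7)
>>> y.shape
(31, 11)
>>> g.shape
(31, 11)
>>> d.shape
(23, 13)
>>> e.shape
(3, 7, 11)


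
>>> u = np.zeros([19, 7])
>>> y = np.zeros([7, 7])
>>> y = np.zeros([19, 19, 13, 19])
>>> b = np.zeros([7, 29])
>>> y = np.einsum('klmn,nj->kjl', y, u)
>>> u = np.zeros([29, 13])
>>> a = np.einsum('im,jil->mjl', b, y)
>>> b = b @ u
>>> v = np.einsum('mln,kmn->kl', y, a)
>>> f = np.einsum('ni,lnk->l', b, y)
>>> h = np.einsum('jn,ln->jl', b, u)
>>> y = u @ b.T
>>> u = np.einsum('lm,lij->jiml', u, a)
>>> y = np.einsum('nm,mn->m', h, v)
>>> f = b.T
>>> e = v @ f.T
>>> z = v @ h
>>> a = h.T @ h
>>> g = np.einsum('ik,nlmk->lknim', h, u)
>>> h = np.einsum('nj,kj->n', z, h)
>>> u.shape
(19, 19, 13, 29)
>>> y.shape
(29,)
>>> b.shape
(7, 13)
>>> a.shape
(29, 29)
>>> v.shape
(29, 7)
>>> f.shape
(13, 7)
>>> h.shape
(29,)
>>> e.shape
(29, 13)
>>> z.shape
(29, 29)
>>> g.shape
(19, 29, 19, 7, 13)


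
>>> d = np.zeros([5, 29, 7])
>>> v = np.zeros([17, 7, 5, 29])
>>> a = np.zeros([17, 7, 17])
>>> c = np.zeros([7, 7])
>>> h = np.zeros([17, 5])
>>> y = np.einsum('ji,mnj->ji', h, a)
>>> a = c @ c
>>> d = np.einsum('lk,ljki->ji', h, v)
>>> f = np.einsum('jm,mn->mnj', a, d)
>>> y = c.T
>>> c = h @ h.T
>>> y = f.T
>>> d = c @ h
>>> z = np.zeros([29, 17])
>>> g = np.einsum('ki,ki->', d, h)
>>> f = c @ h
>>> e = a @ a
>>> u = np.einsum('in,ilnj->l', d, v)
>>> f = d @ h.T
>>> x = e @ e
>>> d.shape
(17, 5)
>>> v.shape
(17, 7, 5, 29)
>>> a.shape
(7, 7)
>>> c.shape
(17, 17)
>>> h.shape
(17, 5)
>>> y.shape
(7, 29, 7)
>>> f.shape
(17, 17)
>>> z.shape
(29, 17)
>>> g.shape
()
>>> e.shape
(7, 7)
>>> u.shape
(7,)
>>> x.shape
(7, 7)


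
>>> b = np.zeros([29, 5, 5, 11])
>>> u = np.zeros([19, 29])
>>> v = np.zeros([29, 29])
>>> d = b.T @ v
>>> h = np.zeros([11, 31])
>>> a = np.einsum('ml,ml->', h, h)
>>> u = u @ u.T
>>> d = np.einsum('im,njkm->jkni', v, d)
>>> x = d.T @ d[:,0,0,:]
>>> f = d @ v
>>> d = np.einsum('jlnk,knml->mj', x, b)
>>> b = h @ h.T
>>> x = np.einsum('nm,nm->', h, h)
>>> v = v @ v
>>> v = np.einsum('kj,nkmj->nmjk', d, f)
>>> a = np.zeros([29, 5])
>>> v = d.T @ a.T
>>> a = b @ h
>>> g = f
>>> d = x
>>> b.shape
(11, 11)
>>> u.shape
(19, 19)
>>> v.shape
(29, 29)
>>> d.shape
()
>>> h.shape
(11, 31)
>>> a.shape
(11, 31)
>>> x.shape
()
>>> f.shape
(5, 5, 11, 29)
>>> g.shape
(5, 5, 11, 29)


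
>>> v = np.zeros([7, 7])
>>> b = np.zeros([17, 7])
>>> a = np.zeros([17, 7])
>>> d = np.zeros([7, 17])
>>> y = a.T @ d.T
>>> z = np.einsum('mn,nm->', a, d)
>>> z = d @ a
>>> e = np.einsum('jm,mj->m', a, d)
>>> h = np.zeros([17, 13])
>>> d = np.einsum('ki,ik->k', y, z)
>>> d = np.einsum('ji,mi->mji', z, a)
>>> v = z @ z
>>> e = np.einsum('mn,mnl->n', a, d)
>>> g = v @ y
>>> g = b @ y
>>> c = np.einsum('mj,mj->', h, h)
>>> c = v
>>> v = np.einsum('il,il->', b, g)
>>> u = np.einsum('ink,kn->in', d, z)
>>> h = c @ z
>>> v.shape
()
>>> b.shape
(17, 7)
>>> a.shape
(17, 7)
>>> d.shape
(17, 7, 7)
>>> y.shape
(7, 7)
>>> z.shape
(7, 7)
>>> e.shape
(7,)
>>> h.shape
(7, 7)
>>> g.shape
(17, 7)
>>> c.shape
(7, 7)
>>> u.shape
(17, 7)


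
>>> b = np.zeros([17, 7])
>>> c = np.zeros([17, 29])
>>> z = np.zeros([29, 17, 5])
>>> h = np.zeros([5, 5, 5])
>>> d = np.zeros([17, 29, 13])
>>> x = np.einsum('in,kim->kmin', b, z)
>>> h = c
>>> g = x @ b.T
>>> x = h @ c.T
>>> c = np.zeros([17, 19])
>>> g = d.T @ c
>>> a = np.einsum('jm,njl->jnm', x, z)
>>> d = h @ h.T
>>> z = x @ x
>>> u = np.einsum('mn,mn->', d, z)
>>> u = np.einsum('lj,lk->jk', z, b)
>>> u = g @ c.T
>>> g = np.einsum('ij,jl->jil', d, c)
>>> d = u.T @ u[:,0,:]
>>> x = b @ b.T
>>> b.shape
(17, 7)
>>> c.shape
(17, 19)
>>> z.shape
(17, 17)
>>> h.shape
(17, 29)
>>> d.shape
(17, 29, 17)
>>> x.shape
(17, 17)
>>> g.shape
(17, 17, 19)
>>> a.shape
(17, 29, 17)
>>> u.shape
(13, 29, 17)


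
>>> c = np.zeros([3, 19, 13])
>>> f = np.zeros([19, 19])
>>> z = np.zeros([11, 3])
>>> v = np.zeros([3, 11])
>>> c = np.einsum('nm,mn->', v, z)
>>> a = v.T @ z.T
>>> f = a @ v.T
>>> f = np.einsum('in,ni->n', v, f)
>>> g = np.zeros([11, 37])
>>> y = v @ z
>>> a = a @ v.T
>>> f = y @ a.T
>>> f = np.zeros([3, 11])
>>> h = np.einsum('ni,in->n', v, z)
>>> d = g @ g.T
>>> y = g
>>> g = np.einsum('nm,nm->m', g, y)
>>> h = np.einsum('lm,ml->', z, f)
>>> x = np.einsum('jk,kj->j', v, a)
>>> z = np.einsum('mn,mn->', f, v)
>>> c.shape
()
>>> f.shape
(3, 11)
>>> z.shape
()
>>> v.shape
(3, 11)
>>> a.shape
(11, 3)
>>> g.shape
(37,)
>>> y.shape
(11, 37)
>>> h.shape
()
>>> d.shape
(11, 11)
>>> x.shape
(3,)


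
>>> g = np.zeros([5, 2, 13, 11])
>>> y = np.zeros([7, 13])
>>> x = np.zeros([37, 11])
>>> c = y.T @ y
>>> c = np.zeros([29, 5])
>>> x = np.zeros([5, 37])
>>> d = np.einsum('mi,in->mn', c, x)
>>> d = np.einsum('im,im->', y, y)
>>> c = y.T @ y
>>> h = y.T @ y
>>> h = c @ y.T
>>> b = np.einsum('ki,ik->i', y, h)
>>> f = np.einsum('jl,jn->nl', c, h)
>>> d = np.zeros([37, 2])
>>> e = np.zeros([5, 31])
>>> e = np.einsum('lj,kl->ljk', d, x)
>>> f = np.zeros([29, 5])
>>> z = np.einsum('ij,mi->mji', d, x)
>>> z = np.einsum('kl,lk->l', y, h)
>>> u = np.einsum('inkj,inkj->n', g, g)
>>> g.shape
(5, 2, 13, 11)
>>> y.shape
(7, 13)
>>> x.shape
(5, 37)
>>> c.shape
(13, 13)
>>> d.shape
(37, 2)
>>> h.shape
(13, 7)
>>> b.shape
(13,)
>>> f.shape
(29, 5)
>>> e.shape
(37, 2, 5)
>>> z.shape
(13,)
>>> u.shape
(2,)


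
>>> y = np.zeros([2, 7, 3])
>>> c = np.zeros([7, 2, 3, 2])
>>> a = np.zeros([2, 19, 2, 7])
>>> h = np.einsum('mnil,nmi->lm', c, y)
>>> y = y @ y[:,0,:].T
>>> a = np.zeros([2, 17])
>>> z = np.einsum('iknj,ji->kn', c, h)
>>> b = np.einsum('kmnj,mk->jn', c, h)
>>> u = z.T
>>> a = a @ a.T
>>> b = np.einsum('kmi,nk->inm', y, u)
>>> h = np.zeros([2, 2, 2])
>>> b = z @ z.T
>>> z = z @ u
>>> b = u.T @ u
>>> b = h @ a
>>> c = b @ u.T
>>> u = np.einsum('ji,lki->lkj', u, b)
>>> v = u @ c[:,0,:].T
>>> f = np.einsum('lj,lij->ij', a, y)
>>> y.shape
(2, 7, 2)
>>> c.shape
(2, 2, 3)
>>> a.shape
(2, 2)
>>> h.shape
(2, 2, 2)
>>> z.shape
(2, 2)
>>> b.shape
(2, 2, 2)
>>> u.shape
(2, 2, 3)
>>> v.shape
(2, 2, 2)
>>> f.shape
(7, 2)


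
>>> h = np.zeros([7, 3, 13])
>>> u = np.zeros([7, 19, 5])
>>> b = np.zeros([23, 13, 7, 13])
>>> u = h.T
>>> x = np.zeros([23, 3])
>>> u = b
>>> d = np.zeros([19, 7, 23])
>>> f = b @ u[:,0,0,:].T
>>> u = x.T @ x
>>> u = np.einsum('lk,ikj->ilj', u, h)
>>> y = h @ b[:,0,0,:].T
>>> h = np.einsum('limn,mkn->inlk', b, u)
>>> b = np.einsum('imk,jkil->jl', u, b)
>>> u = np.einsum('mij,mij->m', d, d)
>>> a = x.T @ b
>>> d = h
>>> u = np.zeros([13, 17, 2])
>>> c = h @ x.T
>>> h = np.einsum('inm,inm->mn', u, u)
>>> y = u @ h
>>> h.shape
(2, 17)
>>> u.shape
(13, 17, 2)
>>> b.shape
(23, 13)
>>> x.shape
(23, 3)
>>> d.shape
(13, 13, 23, 3)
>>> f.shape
(23, 13, 7, 23)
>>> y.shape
(13, 17, 17)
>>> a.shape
(3, 13)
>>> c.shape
(13, 13, 23, 23)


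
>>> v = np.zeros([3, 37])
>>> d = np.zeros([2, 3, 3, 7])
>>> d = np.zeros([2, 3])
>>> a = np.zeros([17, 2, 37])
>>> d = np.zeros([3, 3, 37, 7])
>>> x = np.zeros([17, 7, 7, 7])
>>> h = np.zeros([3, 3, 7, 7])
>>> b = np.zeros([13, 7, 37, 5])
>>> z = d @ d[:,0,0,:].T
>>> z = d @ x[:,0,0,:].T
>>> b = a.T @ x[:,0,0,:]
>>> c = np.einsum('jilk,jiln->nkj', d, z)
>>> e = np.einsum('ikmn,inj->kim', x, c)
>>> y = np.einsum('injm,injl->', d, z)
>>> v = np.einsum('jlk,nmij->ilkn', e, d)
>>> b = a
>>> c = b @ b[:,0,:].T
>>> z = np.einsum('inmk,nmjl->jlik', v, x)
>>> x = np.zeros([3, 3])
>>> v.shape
(37, 17, 7, 3)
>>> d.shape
(3, 3, 37, 7)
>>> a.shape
(17, 2, 37)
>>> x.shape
(3, 3)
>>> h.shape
(3, 3, 7, 7)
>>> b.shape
(17, 2, 37)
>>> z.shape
(7, 7, 37, 3)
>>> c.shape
(17, 2, 17)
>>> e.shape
(7, 17, 7)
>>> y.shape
()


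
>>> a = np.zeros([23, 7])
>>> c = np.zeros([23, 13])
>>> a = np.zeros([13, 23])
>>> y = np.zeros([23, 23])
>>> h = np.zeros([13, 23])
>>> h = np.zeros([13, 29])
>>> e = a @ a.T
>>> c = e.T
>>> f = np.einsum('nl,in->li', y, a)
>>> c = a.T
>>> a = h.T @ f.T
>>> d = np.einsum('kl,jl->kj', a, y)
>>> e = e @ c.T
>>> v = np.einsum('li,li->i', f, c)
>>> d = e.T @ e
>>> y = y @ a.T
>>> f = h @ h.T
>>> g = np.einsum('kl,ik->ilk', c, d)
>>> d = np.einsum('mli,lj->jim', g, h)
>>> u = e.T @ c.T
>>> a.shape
(29, 23)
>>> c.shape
(23, 13)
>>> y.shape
(23, 29)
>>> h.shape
(13, 29)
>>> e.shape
(13, 23)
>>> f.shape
(13, 13)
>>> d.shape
(29, 23, 23)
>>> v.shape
(13,)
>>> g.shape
(23, 13, 23)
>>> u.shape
(23, 23)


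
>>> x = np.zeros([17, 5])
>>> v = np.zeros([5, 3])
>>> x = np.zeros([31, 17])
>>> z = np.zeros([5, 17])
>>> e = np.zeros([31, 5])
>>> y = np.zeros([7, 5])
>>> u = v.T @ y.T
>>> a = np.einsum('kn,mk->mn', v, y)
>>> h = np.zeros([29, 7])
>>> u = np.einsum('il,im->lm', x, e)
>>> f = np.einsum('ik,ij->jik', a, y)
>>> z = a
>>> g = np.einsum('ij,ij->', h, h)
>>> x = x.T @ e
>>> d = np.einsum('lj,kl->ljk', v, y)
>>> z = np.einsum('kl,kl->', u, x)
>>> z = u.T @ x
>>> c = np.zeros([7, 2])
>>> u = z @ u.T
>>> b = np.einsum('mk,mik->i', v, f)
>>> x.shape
(17, 5)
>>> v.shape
(5, 3)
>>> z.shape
(5, 5)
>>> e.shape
(31, 5)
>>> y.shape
(7, 5)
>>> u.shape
(5, 17)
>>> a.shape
(7, 3)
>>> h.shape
(29, 7)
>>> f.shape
(5, 7, 3)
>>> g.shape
()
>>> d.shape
(5, 3, 7)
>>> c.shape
(7, 2)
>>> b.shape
(7,)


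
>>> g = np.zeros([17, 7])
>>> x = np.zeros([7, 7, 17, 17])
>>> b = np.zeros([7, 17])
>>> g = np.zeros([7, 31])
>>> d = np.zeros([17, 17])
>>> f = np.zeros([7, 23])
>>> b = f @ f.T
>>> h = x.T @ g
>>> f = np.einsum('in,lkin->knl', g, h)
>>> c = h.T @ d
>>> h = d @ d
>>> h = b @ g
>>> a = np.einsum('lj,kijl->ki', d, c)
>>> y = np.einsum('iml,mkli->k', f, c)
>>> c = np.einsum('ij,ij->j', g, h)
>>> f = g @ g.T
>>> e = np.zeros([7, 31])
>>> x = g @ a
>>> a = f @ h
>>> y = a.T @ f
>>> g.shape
(7, 31)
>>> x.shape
(7, 7)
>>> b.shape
(7, 7)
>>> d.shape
(17, 17)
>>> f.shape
(7, 7)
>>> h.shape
(7, 31)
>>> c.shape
(31,)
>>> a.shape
(7, 31)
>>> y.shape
(31, 7)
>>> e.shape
(7, 31)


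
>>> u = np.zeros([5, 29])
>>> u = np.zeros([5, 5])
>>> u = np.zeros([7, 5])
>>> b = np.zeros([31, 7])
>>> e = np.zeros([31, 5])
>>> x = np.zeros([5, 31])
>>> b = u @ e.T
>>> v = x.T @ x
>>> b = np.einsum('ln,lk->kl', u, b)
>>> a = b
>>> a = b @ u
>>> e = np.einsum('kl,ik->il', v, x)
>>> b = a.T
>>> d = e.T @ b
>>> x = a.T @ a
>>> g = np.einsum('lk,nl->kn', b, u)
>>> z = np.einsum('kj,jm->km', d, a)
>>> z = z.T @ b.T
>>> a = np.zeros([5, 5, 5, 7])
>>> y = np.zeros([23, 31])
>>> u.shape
(7, 5)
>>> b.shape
(5, 31)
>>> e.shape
(5, 31)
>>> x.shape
(5, 5)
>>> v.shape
(31, 31)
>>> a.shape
(5, 5, 5, 7)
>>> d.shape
(31, 31)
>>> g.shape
(31, 7)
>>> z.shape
(5, 5)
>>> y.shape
(23, 31)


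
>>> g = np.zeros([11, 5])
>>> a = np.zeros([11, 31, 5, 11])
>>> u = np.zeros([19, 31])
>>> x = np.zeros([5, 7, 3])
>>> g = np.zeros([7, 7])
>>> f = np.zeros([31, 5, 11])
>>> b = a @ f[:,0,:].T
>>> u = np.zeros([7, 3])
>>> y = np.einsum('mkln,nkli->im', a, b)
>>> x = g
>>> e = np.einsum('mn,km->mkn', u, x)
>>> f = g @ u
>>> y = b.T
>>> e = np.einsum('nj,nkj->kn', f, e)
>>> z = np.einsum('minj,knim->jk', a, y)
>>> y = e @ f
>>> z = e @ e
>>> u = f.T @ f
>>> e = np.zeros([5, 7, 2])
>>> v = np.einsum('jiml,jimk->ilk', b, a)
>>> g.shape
(7, 7)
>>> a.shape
(11, 31, 5, 11)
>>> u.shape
(3, 3)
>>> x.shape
(7, 7)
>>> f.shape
(7, 3)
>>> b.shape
(11, 31, 5, 31)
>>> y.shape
(7, 3)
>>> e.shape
(5, 7, 2)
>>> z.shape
(7, 7)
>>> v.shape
(31, 31, 11)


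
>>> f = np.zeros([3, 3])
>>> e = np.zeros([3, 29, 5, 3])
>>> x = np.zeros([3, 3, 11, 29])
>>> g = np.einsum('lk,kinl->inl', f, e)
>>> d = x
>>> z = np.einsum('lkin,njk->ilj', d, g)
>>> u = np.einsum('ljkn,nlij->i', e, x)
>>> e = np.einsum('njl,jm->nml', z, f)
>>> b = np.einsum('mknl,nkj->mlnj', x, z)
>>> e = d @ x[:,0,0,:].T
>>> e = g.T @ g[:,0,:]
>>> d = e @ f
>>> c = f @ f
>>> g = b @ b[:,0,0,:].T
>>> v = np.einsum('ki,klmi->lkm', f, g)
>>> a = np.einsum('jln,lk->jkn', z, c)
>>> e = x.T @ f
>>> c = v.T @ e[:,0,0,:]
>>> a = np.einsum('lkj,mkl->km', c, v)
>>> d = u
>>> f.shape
(3, 3)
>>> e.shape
(29, 11, 3, 3)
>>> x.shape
(3, 3, 11, 29)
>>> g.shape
(3, 29, 11, 3)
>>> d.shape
(11,)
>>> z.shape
(11, 3, 5)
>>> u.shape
(11,)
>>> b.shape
(3, 29, 11, 5)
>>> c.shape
(11, 3, 3)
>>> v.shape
(29, 3, 11)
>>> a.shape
(3, 29)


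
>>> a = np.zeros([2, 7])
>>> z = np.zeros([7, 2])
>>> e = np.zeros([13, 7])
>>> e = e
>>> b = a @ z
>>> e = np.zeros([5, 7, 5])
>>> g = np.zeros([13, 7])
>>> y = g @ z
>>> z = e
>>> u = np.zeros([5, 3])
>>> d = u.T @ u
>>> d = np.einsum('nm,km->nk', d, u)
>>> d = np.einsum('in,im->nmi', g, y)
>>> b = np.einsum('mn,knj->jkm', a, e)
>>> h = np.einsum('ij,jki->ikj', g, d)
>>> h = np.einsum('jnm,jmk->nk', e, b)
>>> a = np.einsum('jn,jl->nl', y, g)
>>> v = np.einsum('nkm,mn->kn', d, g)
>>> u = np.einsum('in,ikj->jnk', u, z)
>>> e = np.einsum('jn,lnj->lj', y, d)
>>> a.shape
(2, 7)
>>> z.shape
(5, 7, 5)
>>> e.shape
(7, 13)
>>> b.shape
(5, 5, 2)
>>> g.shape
(13, 7)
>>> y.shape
(13, 2)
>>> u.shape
(5, 3, 7)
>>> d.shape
(7, 2, 13)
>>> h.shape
(7, 2)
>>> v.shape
(2, 7)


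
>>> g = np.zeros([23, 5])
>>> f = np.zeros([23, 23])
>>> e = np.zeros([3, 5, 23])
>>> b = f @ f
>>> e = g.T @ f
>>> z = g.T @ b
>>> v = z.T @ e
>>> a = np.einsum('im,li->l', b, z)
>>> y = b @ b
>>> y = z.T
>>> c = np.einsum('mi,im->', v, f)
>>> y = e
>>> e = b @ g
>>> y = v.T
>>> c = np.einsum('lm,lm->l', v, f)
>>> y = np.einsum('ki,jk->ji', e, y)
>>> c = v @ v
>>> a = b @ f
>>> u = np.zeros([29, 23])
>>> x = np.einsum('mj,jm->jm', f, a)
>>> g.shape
(23, 5)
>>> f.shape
(23, 23)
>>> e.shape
(23, 5)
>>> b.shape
(23, 23)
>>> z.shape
(5, 23)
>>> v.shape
(23, 23)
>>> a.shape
(23, 23)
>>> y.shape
(23, 5)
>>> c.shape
(23, 23)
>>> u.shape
(29, 23)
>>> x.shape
(23, 23)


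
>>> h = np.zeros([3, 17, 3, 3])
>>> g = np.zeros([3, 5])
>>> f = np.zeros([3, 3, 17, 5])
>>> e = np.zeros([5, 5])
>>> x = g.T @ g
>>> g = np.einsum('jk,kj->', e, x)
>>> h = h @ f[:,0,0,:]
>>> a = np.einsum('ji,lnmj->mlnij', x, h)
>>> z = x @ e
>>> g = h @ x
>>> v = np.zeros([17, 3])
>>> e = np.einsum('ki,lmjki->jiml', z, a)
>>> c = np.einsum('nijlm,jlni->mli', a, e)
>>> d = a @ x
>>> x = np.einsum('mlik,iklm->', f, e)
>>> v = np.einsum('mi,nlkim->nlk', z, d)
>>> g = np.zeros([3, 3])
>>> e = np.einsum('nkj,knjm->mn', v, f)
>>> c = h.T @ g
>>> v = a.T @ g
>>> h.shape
(3, 17, 3, 5)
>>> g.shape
(3, 3)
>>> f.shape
(3, 3, 17, 5)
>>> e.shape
(5, 3)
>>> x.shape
()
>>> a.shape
(3, 3, 17, 5, 5)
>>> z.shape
(5, 5)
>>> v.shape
(5, 5, 17, 3, 3)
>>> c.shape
(5, 3, 17, 3)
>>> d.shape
(3, 3, 17, 5, 5)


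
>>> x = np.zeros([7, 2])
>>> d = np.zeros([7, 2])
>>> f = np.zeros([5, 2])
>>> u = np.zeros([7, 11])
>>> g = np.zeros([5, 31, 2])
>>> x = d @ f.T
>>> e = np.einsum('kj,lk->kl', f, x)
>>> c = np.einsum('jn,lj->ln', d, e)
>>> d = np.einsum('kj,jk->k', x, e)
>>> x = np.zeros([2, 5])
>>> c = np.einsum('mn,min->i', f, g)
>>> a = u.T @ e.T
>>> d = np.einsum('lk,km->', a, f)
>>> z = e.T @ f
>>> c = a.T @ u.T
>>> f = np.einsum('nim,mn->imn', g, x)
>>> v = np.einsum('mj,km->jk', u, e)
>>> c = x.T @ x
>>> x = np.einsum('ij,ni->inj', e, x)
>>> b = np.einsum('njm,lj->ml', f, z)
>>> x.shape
(5, 2, 7)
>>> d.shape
()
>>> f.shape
(31, 2, 5)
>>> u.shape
(7, 11)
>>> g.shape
(5, 31, 2)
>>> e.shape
(5, 7)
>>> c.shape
(5, 5)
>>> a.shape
(11, 5)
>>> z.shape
(7, 2)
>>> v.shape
(11, 5)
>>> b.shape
(5, 7)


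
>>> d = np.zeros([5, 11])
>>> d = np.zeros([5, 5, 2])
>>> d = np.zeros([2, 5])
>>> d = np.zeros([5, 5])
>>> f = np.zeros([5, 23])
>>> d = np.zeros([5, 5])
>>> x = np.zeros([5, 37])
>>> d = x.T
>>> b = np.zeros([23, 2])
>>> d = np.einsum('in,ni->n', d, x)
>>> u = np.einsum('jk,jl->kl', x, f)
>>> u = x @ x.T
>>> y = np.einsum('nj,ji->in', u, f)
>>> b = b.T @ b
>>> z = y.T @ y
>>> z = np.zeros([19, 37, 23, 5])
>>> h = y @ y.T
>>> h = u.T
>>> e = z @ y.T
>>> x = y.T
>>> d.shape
(5,)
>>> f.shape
(5, 23)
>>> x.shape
(5, 23)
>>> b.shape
(2, 2)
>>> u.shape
(5, 5)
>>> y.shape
(23, 5)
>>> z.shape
(19, 37, 23, 5)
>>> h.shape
(5, 5)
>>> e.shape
(19, 37, 23, 23)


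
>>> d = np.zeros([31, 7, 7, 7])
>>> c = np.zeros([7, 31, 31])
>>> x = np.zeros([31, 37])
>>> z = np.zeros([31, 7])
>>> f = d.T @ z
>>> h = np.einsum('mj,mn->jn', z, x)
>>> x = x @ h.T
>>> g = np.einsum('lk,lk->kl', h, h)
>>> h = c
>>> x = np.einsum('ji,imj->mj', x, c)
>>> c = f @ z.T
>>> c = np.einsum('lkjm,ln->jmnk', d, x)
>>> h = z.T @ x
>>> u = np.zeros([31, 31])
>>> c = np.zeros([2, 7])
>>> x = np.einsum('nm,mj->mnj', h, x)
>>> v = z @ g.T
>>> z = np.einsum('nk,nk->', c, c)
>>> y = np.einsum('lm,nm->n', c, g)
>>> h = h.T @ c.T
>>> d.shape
(31, 7, 7, 7)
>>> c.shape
(2, 7)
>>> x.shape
(31, 7, 31)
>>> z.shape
()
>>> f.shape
(7, 7, 7, 7)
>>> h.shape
(31, 2)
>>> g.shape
(37, 7)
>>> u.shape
(31, 31)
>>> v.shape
(31, 37)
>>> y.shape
(37,)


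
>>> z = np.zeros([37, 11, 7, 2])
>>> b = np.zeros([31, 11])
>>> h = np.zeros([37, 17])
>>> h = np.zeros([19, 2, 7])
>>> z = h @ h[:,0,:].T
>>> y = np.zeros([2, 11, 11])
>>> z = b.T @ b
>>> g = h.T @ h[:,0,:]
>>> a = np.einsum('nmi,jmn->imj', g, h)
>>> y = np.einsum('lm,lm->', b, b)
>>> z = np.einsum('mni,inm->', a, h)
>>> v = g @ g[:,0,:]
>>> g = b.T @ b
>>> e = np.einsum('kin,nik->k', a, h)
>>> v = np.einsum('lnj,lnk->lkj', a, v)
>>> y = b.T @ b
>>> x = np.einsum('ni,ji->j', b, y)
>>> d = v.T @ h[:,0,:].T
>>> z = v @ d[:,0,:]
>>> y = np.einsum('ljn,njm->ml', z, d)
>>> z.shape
(7, 7, 19)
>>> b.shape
(31, 11)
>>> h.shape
(19, 2, 7)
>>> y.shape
(19, 7)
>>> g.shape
(11, 11)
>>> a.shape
(7, 2, 19)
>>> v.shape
(7, 7, 19)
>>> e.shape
(7,)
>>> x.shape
(11,)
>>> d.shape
(19, 7, 19)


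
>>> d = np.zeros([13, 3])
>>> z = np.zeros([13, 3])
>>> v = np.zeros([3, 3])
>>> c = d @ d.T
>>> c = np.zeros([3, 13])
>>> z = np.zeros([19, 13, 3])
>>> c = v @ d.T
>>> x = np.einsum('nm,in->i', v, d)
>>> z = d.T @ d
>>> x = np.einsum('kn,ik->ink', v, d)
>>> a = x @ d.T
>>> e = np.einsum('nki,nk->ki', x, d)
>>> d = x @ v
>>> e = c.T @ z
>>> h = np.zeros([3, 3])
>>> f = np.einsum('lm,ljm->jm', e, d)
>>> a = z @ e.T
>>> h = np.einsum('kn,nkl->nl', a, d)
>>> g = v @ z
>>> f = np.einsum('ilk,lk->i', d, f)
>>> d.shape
(13, 3, 3)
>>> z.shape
(3, 3)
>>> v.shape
(3, 3)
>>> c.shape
(3, 13)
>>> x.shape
(13, 3, 3)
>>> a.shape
(3, 13)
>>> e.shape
(13, 3)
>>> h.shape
(13, 3)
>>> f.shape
(13,)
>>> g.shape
(3, 3)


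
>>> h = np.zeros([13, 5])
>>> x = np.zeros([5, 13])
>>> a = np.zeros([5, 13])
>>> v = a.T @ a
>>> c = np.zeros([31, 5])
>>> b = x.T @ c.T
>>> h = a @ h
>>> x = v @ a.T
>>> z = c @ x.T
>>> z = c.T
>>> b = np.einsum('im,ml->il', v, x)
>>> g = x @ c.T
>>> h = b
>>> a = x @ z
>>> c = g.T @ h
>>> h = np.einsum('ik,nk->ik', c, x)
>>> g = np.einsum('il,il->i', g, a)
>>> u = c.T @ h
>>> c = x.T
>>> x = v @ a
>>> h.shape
(31, 5)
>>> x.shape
(13, 31)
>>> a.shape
(13, 31)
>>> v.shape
(13, 13)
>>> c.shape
(5, 13)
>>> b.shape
(13, 5)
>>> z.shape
(5, 31)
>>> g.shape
(13,)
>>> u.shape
(5, 5)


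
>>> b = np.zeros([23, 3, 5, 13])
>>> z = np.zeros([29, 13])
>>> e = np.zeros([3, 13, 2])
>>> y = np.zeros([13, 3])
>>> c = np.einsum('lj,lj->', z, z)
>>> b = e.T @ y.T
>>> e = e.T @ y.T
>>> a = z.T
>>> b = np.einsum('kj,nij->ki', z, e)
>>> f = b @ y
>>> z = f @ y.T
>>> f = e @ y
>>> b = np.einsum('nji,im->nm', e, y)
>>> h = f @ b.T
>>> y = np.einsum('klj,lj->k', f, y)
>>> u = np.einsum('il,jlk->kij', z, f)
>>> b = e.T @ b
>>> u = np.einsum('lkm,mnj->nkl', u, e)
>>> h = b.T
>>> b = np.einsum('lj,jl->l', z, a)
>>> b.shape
(29,)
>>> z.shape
(29, 13)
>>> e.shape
(2, 13, 13)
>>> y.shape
(2,)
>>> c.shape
()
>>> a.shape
(13, 29)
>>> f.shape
(2, 13, 3)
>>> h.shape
(3, 13, 13)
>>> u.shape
(13, 29, 3)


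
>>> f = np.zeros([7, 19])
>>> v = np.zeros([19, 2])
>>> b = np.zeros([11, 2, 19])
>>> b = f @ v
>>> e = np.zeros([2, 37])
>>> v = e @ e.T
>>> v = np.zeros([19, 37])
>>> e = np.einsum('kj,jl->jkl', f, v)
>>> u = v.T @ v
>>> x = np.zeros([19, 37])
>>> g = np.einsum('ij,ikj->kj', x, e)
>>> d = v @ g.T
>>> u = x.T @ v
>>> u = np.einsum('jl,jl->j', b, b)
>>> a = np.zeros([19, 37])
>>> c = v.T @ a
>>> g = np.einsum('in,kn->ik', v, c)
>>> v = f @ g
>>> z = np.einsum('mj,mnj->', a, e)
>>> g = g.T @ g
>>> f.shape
(7, 19)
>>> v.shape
(7, 37)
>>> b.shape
(7, 2)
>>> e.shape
(19, 7, 37)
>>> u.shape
(7,)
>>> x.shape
(19, 37)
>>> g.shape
(37, 37)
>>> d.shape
(19, 7)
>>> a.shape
(19, 37)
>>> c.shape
(37, 37)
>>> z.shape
()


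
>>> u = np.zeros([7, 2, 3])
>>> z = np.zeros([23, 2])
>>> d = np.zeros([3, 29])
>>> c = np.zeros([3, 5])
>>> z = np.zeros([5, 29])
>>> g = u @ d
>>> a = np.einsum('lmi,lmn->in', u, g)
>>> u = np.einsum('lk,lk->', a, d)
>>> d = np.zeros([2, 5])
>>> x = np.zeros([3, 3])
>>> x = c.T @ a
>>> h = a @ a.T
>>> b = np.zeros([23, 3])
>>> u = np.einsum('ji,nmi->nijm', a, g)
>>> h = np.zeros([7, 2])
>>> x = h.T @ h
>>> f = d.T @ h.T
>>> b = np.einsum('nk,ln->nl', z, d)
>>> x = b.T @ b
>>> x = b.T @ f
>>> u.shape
(7, 29, 3, 2)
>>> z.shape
(5, 29)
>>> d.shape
(2, 5)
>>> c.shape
(3, 5)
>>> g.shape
(7, 2, 29)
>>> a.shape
(3, 29)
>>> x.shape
(2, 7)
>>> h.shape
(7, 2)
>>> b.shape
(5, 2)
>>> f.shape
(5, 7)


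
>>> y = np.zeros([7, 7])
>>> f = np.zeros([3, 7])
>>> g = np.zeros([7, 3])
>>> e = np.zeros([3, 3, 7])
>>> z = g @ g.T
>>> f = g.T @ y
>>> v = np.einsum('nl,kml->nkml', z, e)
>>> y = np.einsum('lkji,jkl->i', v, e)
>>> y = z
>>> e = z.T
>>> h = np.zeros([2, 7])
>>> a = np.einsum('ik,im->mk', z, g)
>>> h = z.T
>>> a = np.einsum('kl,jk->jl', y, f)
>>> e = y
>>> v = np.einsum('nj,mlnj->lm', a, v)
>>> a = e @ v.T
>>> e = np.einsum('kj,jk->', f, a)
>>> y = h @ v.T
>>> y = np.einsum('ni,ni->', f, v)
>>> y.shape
()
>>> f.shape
(3, 7)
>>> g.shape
(7, 3)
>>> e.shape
()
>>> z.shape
(7, 7)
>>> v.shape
(3, 7)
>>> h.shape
(7, 7)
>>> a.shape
(7, 3)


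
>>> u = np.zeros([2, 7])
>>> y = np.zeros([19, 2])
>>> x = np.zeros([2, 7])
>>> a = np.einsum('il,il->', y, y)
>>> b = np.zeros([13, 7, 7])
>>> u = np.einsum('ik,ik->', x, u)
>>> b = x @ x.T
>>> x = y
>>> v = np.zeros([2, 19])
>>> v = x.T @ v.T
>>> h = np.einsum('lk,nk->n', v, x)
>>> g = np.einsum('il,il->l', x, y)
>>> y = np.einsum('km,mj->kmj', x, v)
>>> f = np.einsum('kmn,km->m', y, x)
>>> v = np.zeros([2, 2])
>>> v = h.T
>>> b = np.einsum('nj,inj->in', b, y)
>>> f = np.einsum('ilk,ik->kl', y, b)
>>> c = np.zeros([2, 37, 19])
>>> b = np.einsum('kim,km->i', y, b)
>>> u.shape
()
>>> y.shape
(19, 2, 2)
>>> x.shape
(19, 2)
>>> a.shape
()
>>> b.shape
(2,)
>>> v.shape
(19,)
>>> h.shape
(19,)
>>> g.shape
(2,)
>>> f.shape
(2, 2)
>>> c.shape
(2, 37, 19)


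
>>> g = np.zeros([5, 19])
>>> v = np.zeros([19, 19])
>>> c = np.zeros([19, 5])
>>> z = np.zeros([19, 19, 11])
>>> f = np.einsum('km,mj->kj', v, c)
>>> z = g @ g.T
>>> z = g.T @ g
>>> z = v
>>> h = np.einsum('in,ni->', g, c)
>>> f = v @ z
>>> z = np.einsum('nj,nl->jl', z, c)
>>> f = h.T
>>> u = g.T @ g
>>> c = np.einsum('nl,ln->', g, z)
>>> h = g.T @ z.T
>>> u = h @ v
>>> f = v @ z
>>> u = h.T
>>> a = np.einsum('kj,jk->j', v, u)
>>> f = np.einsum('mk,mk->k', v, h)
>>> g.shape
(5, 19)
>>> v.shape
(19, 19)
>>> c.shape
()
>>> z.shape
(19, 5)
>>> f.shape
(19,)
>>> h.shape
(19, 19)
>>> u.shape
(19, 19)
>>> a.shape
(19,)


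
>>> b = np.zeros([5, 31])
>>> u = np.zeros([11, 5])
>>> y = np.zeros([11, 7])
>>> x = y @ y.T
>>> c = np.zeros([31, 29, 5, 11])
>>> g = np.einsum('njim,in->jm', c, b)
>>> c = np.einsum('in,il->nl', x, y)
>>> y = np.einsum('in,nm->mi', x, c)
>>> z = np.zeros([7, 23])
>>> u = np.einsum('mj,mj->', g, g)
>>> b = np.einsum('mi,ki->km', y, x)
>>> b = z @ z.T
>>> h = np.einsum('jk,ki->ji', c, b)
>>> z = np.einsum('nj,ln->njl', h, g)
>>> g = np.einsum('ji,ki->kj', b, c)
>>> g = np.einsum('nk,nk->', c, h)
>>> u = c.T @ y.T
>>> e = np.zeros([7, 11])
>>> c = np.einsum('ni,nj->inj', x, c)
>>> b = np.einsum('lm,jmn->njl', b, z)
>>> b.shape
(29, 11, 7)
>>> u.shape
(7, 7)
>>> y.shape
(7, 11)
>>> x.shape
(11, 11)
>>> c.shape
(11, 11, 7)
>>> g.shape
()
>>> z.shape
(11, 7, 29)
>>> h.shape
(11, 7)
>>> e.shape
(7, 11)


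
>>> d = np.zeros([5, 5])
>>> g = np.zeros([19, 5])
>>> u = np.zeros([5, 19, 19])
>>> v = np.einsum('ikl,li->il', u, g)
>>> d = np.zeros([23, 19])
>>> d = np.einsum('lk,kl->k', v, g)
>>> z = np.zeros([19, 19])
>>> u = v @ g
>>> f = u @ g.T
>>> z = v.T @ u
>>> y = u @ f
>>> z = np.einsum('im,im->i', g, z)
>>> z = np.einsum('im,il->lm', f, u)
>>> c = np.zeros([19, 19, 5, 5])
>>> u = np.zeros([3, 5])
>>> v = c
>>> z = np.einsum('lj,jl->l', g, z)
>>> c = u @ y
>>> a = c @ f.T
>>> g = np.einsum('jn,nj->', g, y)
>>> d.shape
(19,)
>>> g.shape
()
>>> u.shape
(3, 5)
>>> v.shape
(19, 19, 5, 5)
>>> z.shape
(19,)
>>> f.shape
(5, 19)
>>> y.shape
(5, 19)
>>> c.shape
(3, 19)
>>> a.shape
(3, 5)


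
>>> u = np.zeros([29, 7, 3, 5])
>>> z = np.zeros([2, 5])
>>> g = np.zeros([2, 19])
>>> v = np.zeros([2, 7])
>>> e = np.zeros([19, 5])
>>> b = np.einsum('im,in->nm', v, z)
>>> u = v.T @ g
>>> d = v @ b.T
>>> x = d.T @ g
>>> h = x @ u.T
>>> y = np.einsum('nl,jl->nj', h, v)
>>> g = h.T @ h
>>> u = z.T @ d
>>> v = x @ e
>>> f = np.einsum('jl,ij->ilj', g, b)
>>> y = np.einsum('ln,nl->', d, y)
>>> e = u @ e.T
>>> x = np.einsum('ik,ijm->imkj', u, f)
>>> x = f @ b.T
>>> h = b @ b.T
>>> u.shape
(5, 5)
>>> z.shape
(2, 5)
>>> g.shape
(7, 7)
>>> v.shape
(5, 5)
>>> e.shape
(5, 19)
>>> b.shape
(5, 7)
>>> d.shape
(2, 5)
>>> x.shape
(5, 7, 5)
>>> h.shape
(5, 5)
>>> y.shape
()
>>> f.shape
(5, 7, 7)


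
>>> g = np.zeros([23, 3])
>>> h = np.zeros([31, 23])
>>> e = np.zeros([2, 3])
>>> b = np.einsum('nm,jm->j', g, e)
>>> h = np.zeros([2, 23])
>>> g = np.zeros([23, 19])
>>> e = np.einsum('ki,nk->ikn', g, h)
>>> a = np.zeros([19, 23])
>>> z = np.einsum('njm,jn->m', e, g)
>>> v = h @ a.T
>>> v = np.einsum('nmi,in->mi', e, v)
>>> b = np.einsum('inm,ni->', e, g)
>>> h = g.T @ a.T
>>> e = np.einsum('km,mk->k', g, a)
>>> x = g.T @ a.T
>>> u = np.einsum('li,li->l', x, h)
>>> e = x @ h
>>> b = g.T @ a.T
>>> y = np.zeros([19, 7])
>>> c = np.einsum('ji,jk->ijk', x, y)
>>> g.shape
(23, 19)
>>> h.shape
(19, 19)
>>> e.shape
(19, 19)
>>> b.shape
(19, 19)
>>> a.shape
(19, 23)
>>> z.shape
(2,)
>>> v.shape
(23, 2)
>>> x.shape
(19, 19)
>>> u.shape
(19,)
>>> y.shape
(19, 7)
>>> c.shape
(19, 19, 7)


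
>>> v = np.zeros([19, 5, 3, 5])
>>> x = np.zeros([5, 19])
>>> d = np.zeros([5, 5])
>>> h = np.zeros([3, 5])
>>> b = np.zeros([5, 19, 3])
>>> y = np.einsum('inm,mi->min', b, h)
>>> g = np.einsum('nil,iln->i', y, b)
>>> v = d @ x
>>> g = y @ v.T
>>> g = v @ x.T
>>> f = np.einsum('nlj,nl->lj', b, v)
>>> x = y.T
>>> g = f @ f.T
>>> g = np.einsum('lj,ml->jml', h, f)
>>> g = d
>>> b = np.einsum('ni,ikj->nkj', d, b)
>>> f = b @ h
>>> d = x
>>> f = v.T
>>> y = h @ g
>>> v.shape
(5, 19)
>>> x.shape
(19, 5, 3)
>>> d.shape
(19, 5, 3)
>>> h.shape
(3, 5)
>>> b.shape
(5, 19, 3)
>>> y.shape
(3, 5)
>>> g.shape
(5, 5)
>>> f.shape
(19, 5)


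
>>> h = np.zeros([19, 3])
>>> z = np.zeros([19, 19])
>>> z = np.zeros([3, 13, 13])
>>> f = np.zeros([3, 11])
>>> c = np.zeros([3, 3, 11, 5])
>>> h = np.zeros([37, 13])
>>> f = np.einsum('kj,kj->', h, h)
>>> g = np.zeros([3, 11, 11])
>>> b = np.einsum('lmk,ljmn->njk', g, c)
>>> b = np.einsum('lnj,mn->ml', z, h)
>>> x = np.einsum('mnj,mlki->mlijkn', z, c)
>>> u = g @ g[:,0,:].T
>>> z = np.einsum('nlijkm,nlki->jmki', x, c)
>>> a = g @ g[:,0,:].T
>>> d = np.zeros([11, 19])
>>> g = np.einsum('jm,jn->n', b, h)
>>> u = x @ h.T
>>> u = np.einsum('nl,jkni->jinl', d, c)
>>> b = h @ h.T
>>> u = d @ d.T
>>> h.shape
(37, 13)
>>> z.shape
(13, 13, 11, 5)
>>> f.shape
()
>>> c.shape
(3, 3, 11, 5)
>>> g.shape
(13,)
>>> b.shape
(37, 37)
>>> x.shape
(3, 3, 5, 13, 11, 13)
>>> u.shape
(11, 11)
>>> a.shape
(3, 11, 3)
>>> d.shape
(11, 19)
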